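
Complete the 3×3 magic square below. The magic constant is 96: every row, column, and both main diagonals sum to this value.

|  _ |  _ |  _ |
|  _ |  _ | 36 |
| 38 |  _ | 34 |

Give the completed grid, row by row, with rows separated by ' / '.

30 40 26 / 28 32 36 / 38 24 34

Using row 3: 38 + 34 + ? → (3,2) = 96 − 72 = 24.
Column 3 must total 96; the given cells sum to 70, so (1,3) = 26.
From anti-diagonal, 96 − (26 + 38) gives (2,2) = 32.
Row 2 needs 96; the known cells sum to 68, so (2,1) = 28.
Using column 1: 28 + 38 + ? → (1,1) = 96 − 66 = 30.
Using column 2: 32 + 24 + ? → (1,2) = 96 − 56 = 40.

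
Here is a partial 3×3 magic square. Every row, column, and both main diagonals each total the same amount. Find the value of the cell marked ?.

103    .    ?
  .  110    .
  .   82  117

Main diagonal is complete and sums to 330; that is the magic constant.
From row 3, 330 − (82 + 117) gives (3,1) = 131.
Column 1: 103 + 131 + ? = 330, so (2,1) = 96.
Column 2 needs 330; the known cells sum to 192, so (1,2) = 138.
From anti-diagonal, 330 − (110 + 131) gives (1,3) = 89.

89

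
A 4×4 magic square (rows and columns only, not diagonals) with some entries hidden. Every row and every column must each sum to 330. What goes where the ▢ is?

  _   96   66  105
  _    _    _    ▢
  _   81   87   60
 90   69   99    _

Row 1 must total 330; the given cells sum to 267, so (1,1) = 63.
Row 3 must total 330; the given cells sum to 228, so (3,1) = 102.
Row 4: 90 + 69 + 99 + ? = 330, so (4,4) = 72.
The remaining cell in column 1 is (2,1) = 330 − 255 = 75.
Column 2 needs 330; the known cells sum to 246, so (2,2) = 84.
Column 3 must total 330; the given cells sum to 252, so (2,3) = 78.
Column 4: 105 + 60 + 72 + ? = 330, so (2,4) = 93.

93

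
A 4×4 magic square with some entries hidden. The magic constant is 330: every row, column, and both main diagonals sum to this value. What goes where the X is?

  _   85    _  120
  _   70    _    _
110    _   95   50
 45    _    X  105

80

Row 3: 110 + 95 + 50 + ? = 330, so (3,2) = 75.
Using column 2: 85 + 70 + 75 + ? → (4,2) = 330 − 230 = 100.
From column 4, 330 − (120 + 50 + 105) gives (2,4) = 55.
Main diagonal must total 330; the given cells sum to 270, so (1,1) = 60.
Using anti-diagonal: 120 + 75 + 45 + ? → (2,3) = 330 − 240 = 90.
Row 1: 60 + 85 + 120 + ? = 330, so (1,3) = 65.
Row 2 needs 330; the known cells sum to 215, so (2,1) = 115.
Row 4 must total 330; the given cells sum to 250, so (4,3) = 80.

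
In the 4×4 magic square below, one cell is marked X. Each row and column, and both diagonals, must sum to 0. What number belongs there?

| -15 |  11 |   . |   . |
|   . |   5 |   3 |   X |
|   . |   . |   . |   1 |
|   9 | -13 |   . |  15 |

-7

Row 4: 9 + (-13) + 15 + ? = 0, so (4,3) = -11.
The remaining cell in column 2 is (3,2) = 0 − 3 = -3.
Main diagonal must total 0; the given cells sum to 5, so (3,3) = -5.
Using anti-diagonal: 3 + (-3) + 9 + ? → (1,4) = 0 − 9 = -9.
Row 1: -15 + 11 + (-9) + ? = 0, so (1,3) = 13.
Using row 3: -3 + (-5) + 1 + ? → (3,1) = 0 − (-7) = 7.
From column 1, 0 − (-15 + 7 + 9) gives (2,1) = -1.
Column 4: -9 + 1 + 15 + ? = 0, so (2,4) = -7.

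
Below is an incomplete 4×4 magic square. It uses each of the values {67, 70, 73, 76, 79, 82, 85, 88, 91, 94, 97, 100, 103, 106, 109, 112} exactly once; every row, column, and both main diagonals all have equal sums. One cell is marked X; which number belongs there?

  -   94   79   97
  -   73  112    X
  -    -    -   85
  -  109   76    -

The 16 entries sum to 1432, so each line sums to 1432/4 = 358.
Row 1 needs 358; the known cells sum to 270, so (1,1) = 88.
Using column 2: 94 + 73 + 109 + ? → (3,2) = 358 − 276 = 82.
Column 3 must total 358; the given cells sum to 267, so (3,3) = 91.
The remaining cell in main diagonal is (4,4) = 358 − 252 = 106.
The remaining cell in anti-diagonal is (4,1) = 358 − 291 = 67.
Row 3: 82 + 91 + 85 + ? = 358, so (3,1) = 100.
Column 1 must total 358; the given cells sum to 255, so (2,1) = 103.
Column 4 must total 358; the given cells sum to 288, so (2,4) = 70.

70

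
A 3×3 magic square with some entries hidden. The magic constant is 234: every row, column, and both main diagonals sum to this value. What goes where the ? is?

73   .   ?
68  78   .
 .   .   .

63

Row 2 must total 234; the given cells sum to 146, so (2,3) = 88.
From column 1, 234 − (73 + 68) gives (3,1) = 93.
From main diagonal, 234 − (73 + 78) gives (3,3) = 83.
Using anti-diagonal: 78 + 93 + ? → (1,3) = 234 − 171 = 63.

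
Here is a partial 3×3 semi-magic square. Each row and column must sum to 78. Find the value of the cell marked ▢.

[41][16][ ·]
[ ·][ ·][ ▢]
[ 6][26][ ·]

11

Using row 1: 41 + 16 + ? → (1,3) = 78 − 57 = 21.
From row 3, 78 − (6 + 26) gives (3,3) = 46.
Column 1 must total 78; the given cells sum to 47, so (2,1) = 31.
The remaining cell in column 2 is (2,2) = 78 − 42 = 36.
Using column 3: 21 + 46 + ? → (2,3) = 78 − 67 = 11.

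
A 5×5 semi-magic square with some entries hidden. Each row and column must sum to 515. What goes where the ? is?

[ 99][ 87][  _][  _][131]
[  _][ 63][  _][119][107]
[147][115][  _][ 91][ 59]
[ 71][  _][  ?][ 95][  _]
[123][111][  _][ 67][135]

127

From row 3, 515 − (147 + 115 + 91 + 59) gives (3,3) = 103.
From row 5, 515 − (123 + 111 + 67 + 135) gives (5,3) = 79.
Using column 1: 99 + 147 + 71 + 123 + ? → (2,1) = 515 − 440 = 75.
Column 2 needs 515; the known cells sum to 376, so (4,2) = 139.
Column 4 must total 515; the given cells sum to 372, so (1,4) = 143.
The remaining cell in column 5 is (4,5) = 515 − 432 = 83.
The remaining cell in row 1 is (1,3) = 515 − 460 = 55.
Row 2 must total 515; the given cells sum to 364, so (2,3) = 151.
Using row 4: 71 + 139 + 95 + 83 + ? → (4,3) = 515 − 388 = 127.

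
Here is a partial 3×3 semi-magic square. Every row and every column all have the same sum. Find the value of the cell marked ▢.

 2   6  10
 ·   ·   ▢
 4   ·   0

8

Row 1 is complete and sums to 18; that is the magic constant.
From row 3, 18 − (4 + 0) gives (3,2) = 14.
Column 1 must total 18; the given cells sum to 6, so (2,1) = 12.
The remaining cell in column 2 is (2,2) = 18 − 20 = -2.
From column 3, 18 − (10 + 0) gives (2,3) = 8.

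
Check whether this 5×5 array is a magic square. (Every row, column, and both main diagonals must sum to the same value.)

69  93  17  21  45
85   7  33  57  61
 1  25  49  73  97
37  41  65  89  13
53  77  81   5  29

No — row 3 sums to 245 but main diagonal sums to 243.

Row 1: 69 + 93 + 17 + 21 + 45 = 245.
Row 2: 85 + 7 + 33 + 57 + 61 = 243.
Row 3: 1 + 25 + 49 + 73 + 97 = 245.
Row 4: 37 + 41 + 65 + 89 + 13 = 245.
Row 5: 53 + 77 + 81 + 5 + 29 = 245.
Column 1: 69 + 85 + 1 + 37 + 53 = 245.
Column 2: 93 + 7 + 25 + 41 + 77 = 243.
Column 3: 17 + 33 + 49 + 65 + 81 = 245.
Column 4: 21 + 57 + 73 + 89 + 5 = 245.
Column 5: 45 + 61 + 97 + 13 + 29 = 245.
Main diagonal: 69 + 7 + 49 + 89 + 29 = 243.
Anti-diagonal: 45 + 57 + 49 + 41 + 53 = 245.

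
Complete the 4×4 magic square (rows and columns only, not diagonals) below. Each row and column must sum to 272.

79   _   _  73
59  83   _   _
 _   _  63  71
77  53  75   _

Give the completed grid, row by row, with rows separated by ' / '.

79 55 65 73 / 59 83 69 61 / 57 81 63 71 / 77 53 75 67

Row 4 must total 272; the given cells sum to 205, so (4,4) = 67.
Using column 1: 79 + 59 + 77 + ? → (3,1) = 272 − 215 = 57.
From column 4, 272 − (73 + 71 + 67) gives (2,4) = 61.
Row 2 must total 272; the given cells sum to 203, so (2,3) = 69.
Row 3 needs 272; the known cells sum to 191, so (3,2) = 81.
The remaining cell in column 2 is (1,2) = 272 − 217 = 55.
The remaining cell in column 3 is (1,3) = 272 − 207 = 65.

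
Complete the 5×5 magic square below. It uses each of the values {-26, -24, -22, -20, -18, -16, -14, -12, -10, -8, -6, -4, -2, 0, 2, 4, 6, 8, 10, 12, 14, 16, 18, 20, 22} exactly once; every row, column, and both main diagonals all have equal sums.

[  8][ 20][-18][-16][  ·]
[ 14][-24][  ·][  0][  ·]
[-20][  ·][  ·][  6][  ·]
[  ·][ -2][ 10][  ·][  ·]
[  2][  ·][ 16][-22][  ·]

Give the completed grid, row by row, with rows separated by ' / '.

8 20 -18 -16 -4 / 14 -24 -12 0 12 / -20 -8 -6 6 18 / -14 -2 10 22 -26 / 2 4 16 -22 -10

The 25 entries sum to -50, so each line sums to -50/5 = -10.
The remaining cell in row 1 is (1,5) = -10 − (-6) = -4.
Column 1: 8 + 14 + (-20) + 2 + ? = -10, so (4,1) = -14.
From column 4, -10 − (-16 + 0 + 6 + (-22)) gives (4,4) = 22.
Anti-diagonal needs -10; the known cells sum to -4, so (3,3) = -6.
From row 4, -10 − (-14 + (-2) + 10 + 22) gives (4,5) = -26.
Column 3: -18 + (-6) + 10 + 16 + ? = -10, so (2,3) = -12.
Main diagonal needs -10; the known cells sum to 0, so (5,5) = -10.
Row 2: 14 + (-24) + (-12) + 0 + ? = -10, so (2,5) = 12.
Using row 5: 2 + 16 + (-22) + (-10) + ? → (5,2) = -10 − (-14) = 4.
From column 2, -10 − (20 + (-24) + (-2) + 4) gives (3,2) = -8.
Column 5 must total -10; the given cells sum to -28, so (3,5) = 18.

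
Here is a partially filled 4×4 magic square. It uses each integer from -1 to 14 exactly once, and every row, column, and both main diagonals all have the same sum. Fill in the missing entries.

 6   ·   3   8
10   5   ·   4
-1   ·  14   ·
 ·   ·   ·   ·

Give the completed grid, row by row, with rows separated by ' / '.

The entries are -1 through 14, which sum to 104, so each line sums to 104/4 = 26.
From row 1, 26 − (6 + 3 + 8) gives (1,2) = 9.
Using row 2: 10 + 5 + 4 + ? → (2,3) = 26 − 19 = 7.
Column 1 needs 26; the known cells sum to 15, so (4,1) = 11.
Column 3 must total 26; the given cells sum to 24, so (4,3) = 2.
The remaining cell in main diagonal is (4,4) = 26 − 25 = 1.
Anti-diagonal needs 26; the known cells sum to 26, so (3,2) = 0.
From row 3, 26 − (-1 + 0 + 14) gives (3,4) = 13.
Using row 4: 11 + 2 + 1 + ? → (4,2) = 26 − 14 = 12.

6 9 3 8 / 10 5 7 4 / -1 0 14 13 / 11 12 2 1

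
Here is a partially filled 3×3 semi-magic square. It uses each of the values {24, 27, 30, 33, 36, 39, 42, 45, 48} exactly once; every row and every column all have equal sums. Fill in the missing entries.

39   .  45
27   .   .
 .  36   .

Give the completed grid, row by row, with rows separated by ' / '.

The 9 entries sum to 324, so each line sums to 324/3 = 108.
Using row 1: 39 + 45 + ? → (1,2) = 108 − 84 = 24.
Column 1 must total 108; the given cells sum to 66, so (3,1) = 42.
Column 2 must total 108; the given cells sum to 60, so (2,2) = 48.
Row 2 must total 108; the given cells sum to 75, so (2,3) = 33.
From row 3, 108 − (42 + 36) gives (3,3) = 30.

39 24 45 / 27 48 33 / 42 36 30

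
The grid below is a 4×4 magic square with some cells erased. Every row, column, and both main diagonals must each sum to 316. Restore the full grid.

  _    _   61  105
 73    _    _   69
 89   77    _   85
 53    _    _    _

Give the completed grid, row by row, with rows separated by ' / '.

101 49 61 105 / 73 93 81 69 / 89 77 65 85 / 53 97 109 57

Row 3 needs 316; the known cells sum to 251, so (3,3) = 65.
Column 1 must total 316; the given cells sum to 215, so (1,1) = 101.
Column 4 must total 316; the given cells sum to 259, so (4,4) = 57.
The remaining cell in main diagonal is (2,2) = 316 − 223 = 93.
From anti-diagonal, 316 − (105 + 77 + 53) gives (2,3) = 81.
Row 1 needs 316; the known cells sum to 267, so (1,2) = 49.
Column 2 needs 316; the known cells sum to 219, so (4,2) = 97.
Column 3 needs 316; the known cells sum to 207, so (4,3) = 109.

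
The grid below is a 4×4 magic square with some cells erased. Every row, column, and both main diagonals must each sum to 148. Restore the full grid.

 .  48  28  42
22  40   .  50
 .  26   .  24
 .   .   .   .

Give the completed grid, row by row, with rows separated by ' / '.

Row 1: 48 + 28 + 42 + ? = 148, so (1,1) = 30.
Using row 2: 22 + 40 + 50 + ? → (2,3) = 148 − 112 = 36.
From column 2, 148 − (48 + 40 + 26) gives (4,2) = 34.
Column 4 needs 148; the known cells sum to 116, so (4,4) = 32.
Using main diagonal: 30 + 40 + 32 + ? → (3,3) = 148 − 102 = 46.
From anti-diagonal, 148 − (42 + 36 + 26) gives (4,1) = 44.
Row 3 needs 148; the known cells sum to 96, so (3,1) = 52.
Row 4 must total 148; the given cells sum to 110, so (4,3) = 38.

30 48 28 42 / 22 40 36 50 / 52 26 46 24 / 44 34 38 32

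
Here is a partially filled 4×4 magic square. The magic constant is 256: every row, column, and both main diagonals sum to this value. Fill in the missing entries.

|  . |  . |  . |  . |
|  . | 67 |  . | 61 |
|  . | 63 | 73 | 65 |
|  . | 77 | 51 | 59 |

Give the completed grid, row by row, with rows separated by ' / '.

Row 3 must total 256; the given cells sum to 201, so (3,1) = 55.
Row 4: 77 + 51 + 59 + ? = 256, so (4,1) = 69.
Column 2: 67 + 63 + 77 + ? = 256, so (1,2) = 49.
The remaining cell in column 4 is (1,4) = 256 − 185 = 71.
Main diagonal needs 256; the known cells sum to 199, so (1,1) = 57.
Anti-diagonal must total 256; the given cells sum to 203, so (2,3) = 53.
From row 1, 256 − (57 + 49 + 71) gives (1,3) = 79.
Using row 2: 67 + 53 + 61 + ? → (2,1) = 256 − 181 = 75.

57 49 79 71 / 75 67 53 61 / 55 63 73 65 / 69 77 51 59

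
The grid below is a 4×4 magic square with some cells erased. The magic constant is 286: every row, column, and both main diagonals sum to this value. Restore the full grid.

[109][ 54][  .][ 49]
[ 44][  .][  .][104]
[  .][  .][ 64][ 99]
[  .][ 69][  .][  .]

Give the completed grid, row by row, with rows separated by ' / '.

109 54 74 49 / 44 79 59 104 / 39 84 64 99 / 94 69 89 34

Using row 1: 109 + 54 + 49 + ? → (1,3) = 286 − 212 = 74.
Column 4: 49 + 104 + 99 + ? = 286, so (4,4) = 34.
Main diagonal: 109 + 64 + 34 + ? = 286, so (2,2) = 79.
Row 2: 44 + 79 + 104 + ? = 286, so (2,3) = 59.
Column 2 needs 286; the known cells sum to 202, so (3,2) = 84.
From column 3, 286 − (74 + 59 + 64) gives (4,3) = 89.
The remaining cell in anti-diagonal is (4,1) = 286 − 192 = 94.
Row 3 needs 286; the known cells sum to 247, so (3,1) = 39.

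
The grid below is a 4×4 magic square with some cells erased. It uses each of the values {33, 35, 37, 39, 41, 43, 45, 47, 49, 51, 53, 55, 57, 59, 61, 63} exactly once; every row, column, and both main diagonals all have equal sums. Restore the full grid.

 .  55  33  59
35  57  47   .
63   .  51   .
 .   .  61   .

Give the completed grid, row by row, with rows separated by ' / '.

45 55 33 59 / 35 57 47 53 / 63 37 51 41 / 49 43 61 39

The 16 entries sum to 768, so each line sums to 768/4 = 192.
Row 1 must total 192; the given cells sum to 147, so (1,1) = 45.
Using row 2: 35 + 57 + 47 + ? → (2,4) = 192 − 139 = 53.
Column 1 needs 192; the known cells sum to 143, so (4,1) = 49.
Main diagonal needs 192; the known cells sum to 153, so (4,4) = 39.
Anti-diagonal needs 192; the known cells sum to 155, so (3,2) = 37.
Row 3 must total 192; the given cells sum to 151, so (3,4) = 41.
Using row 4: 49 + 61 + 39 + ? → (4,2) = 192 − 149 = 43.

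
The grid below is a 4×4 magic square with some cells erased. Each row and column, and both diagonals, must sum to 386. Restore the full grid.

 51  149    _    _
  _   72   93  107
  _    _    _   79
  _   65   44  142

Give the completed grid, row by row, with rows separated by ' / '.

51 149 128 58 / 114 72 93 107 / 86 100 121 79 / 135 65 44 142

The remaining cell in row 2 is (2,1) = 386 − 272 = 114.
Row 4 needs 386; the known cells sum to 251, so (4,1) = 135.
Using column 1: 51 + 114 + 135 + ? → (3,1) = 386 − 300 = 86.
From column 2, 386 − (149 + 72 + 65) gives (3,2) = 100.
Column 4: 107 + 79 + 142 + ? = 386, so (1,4) = 58.
The remaining cell in main diagonal is (3,3) = 386 − 265 = 121.
Row 1: 51 + 149 + 58 + ? = 386, so (1,3) = 128.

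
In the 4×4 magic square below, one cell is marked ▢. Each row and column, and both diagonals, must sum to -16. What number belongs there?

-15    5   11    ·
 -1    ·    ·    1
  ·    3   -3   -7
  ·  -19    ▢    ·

-13

Row 1: -15 + 5 + 11 + ? = -16, so (1,4) = -17.
Using row 3: 3 + (-3) + (-7) + ? → (3,1) = -16 − (-7) = -9.
Column 1: -15 + (-1) + (-9) + ? = -16, so (4,1) = 9.
From column 2, -16 − (5 + 3 + (-19)) gives (2,2) = -5.
From column 4, -16 − (-17 + 1 + (-7)) gives (4,4) = 7.
Anti-diagonal: -17 + 3 + 9 + ? = -16, so (2,3) = -11.
From row 4, -16 − (9 + (-19) + 7) gives (4,3) = -13.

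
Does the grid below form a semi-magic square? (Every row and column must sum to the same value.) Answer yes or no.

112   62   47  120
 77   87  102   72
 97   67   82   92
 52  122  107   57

No — row 3 sums to 338 but column 4 sums to 341.

Row 1: 112 + 62 + 47 + 120 = 341.
Row 2: 77 + 87 + 102 + 72 = 338.
Row 3: 97 + 67 + 82 + 92 = 338.
Row 4: 52 + 122 + 107 + 57 = 338.
Column 1: 112 + 77 + 97 + 52 = 338.
Column 2: 62 + 87 + 67 + 122 = 338.
Column 3: 47 + 102 + 82 + 107 = 338.
Column 4: 120 + 72 + 92 + 57 = 341.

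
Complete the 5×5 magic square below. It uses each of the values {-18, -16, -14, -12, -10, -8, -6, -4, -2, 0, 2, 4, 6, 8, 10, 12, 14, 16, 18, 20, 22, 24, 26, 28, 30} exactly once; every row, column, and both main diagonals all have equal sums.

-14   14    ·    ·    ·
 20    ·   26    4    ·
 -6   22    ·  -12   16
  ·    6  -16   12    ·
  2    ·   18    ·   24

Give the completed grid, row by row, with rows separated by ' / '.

-14 14 -8 30 8 / 20 -2 26 4 -18 / -6 22 10 -12 16 / 28 6 -16 12 0 / 2 -10 18 -4 24

The 25 entries sum to 150, so each line sums to 150/5 = 30.
Row 3: -6 + 22 + (-12) + 16 + ? = 30, so (3,3) = 10.
Column 1 needs 30; the known cells sum to 2, so (4,1) = 28.
The remaining cell in column 3 is (1,3) = 30 − 38 = -8.
Main diagonal must total 30; the given cells sum to 32, so (2,2) = -2.
From anti-diagonal, 30 − (4 + 10 + 6 + 2) gives (1,5) = 8.
The remaining cell in row 1 is (1,4) = 30 − 0 = 30.
Row 2 must total 30; the given cells sum to 48, so (2,5) = -18.
Row 4 must total 30; the given cells sum to 30, so (4,5) = 0.
Using column 2: 14 + (-2) + 22 + 6 + ? → (5,2) = 30 − 40 = -10.
The remaining cell in column 4 is (5,4) = 30 − 34 = -4.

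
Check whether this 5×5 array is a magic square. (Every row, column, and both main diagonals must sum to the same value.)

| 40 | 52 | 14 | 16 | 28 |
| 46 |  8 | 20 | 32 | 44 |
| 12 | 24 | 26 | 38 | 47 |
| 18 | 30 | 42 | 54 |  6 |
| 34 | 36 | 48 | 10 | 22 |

No — row 1 sums to 150 but column 5 sums to 147.

Row 1: 40 + 52 + 14 + 16 + 28 = 150.
Row 2: 46 + 8 + 20 + 32 + 44 = 150.
Row 3: 12 + 24 + 26 + 38 + 47 = 147.
Row 4: 18 + 30 + 42 + 54 + 6 = 150.
Row 5: 34 + 36 + 48 + 10 + 22 = 150.
Column 1: 40 + 46 + 12 + 18 + 34 = 150.
Column 2: 52 + 8 + 24 + 30 + 36 = 150.
Column 3: 14 + 20 + 26 + 42 + 48 = 150.
Column 4: 16 + 32 + 38 + 54 + 10 = 150.
Column 5: 28 + 44 + 47 + 6 + 22 = 147.
Main diagonal: 40 + 8 + 26 + 54 + 22 = 150.
Anti-diagonal: 28 + 32 + 26 + 30 + 34 = 150.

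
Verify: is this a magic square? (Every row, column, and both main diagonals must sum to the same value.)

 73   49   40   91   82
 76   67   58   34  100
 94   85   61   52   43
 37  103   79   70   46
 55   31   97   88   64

Row 1: 73 + 49 + 40 + 91 + 82 = 335.
Row 2: 76 + 67 + 58 + 34 + 100 = 335.
Row 3: 94 + 85 + 61 + 52 + 43 = 335.
Row 4: 37 + 103 + 79 + 70 + 46 = 335.
Row 5: 55 + 31 + 97 + 88 + 64 = 335.
Column 1: 73 + 76 + 94 + 37 + 55 = 335.
Column 2: 49 + 67 + 85 + 103 + 31 = 335.
Column 3: 40 + 58 + 61 + 79 + 97 = 335.
Column 4: 91 + 34 + 52 + 70 + 88 = 335.
Column 5: 82 + 100 + 43 + 46 + 64 = 335.
Main diagonal: 73 + 67 + 61 + 70 + 64 = 335.
Anti-diagonal: 82 + 34 + 61 + 103 + 55 = 335.
All lines sum to 335.

Yes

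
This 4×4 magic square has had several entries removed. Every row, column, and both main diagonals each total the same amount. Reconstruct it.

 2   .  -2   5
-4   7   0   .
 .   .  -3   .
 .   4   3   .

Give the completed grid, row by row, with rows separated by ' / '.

Column 3 is already complete: -2 + 0 + -3 + 3 = -2, so that is the magic constant.
Using row 1: 2 + (-2) + 5 + ? → (1,2) = -2 − 5 = -7.
The remaining cell in row 2 is (2,4) = -2 − 3 = -5.
Column 2: -7 + 7 + 4 + ? = -2, so (3,2) = -6.
The remaining cell in main diagonal is (4,4) = -2 − 6 = -8.
The remaining cell in anti-diagonal is (4,1) = -2 − (-1) = -1.
Column 1: 2 + (-4) + (-1) + ? = -2, so (3,1) = 1.
Column 4: 5 + (-5) + (-8) + ? = -2, so (3,4) = 6.

2 -7 -2 5 / -4 7 0 -5 / 1 -6 -3 6 / -1 4 3 -8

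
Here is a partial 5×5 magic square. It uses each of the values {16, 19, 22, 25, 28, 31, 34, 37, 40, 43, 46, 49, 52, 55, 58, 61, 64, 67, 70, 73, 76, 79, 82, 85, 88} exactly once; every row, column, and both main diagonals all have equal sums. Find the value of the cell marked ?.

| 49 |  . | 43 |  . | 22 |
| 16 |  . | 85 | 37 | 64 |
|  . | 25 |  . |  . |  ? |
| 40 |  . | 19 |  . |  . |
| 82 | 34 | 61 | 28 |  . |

31

The 25 entries sum to 1300, so each line sums to 1300/5 = 260.
The remaining cell in row 2 is (2,2) = 260 − 202 = 58.
From row 5, 260 − (82 + 34 + 61 + 28) gives (5,5) = 55.
Column 1 must total 260; the given cells sum to 187, so (3,1) = 73.
Using column 3: 43 + 85 + 19 + 61 + ? → (3,3) = 260 − 208 = 52.
Main diagonal needs 260; the known cells sum to 214, so (4,4) = 46.
Anti-diagonal must total 260; the given cells sum to 193, so (4,2) = 67.
From row 4, 260 − (40 + 67 + 19 + 46) gives (4,5) = 88.
Using column 2: 58 + 25 + 67 + 34 + ? → (1,2) = 260 − 184 = 76.
Column 5 must total 260; the given cells sum to 229, so (3,5) = 31.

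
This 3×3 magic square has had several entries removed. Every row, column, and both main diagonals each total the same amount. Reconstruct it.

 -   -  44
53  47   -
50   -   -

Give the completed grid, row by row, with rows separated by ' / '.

38 59 44 / 53 47 41 / 50 35 56

Anti-diagonal is already complete: 44 + 47 + 50 = 141, so that is the magic constant.
Row 2 needs 141; the known cells sum to 100, so (2,3) = 41.
The remaining cell in column 1 is (1,1) = 141 − 103 = 38.
Using column 3: 44 + 41 + ? → (3,3) = 141 − 85 = 56.
The remaining cell in row 1 is (1,2) = 141 − 82 = 59.
Row 3 needs 141; the known cells sum to 106, so (3,2) = 35.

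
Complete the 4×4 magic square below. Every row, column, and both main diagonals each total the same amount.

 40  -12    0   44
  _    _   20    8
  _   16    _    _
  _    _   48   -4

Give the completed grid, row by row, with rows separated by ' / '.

Row 1 is already complete: 40 + -12 + 0 + 44 = 72, so that is the magic constant.
Using column 3: 0 + 20 + 48 + ? → (3,3) = 72 − 68 = 4.
Column 4: 44 + 8 + (-4) + ? = 72, so (3,4) = 24.
Main diagonal: 40 + 4 + (-4) + ? = 72, so (2,2) = 32.
The remaining cell in anti-diagonal is (4,1) = 72 − 80 = -8.
From row 2, 72 − (32 + 20 + 8) gives (2,1) = 12.
From row 3, 72 − (16 + 4 + 24) gives (3,1) = 28.
Row 4 must total 72; the given cells sum to 36, so (4,2) = 36.

40 -12 0 44 / 12 32 20 8 / 28 16 4 24 / -8 36 48 -4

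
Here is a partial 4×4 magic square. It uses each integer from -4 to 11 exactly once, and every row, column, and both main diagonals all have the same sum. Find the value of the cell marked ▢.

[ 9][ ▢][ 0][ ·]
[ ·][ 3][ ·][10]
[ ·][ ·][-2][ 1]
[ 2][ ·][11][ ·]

6

The entries are -4 through 11, which sum to 56, so each line sums to 56/4 = 14.
The remaining cell in column 3 is (2,3) = 14 − 9 = 5.
From main diagonal, 14 − (9 + 3 + (-2)) gives (4,4) = 4.
Using row 2: 3 + 5 + 10 + ? → (2,1) = 14 − 18 = -4.
The remaining cell in row 4 is (4,2) = 14 − 17 = -3.
The remaining cell in column 1 is (3,1) = 14 − 7 = 7.
Column 4 needs 14; the known cells sum to 15, so (1,4) = -1.
From anti-diagonal, 14 − (-1 + 5 + 2) gives (3,2) = 8.
Row 1 must total 14; the given cells sum to 8, so (1,2) = 6.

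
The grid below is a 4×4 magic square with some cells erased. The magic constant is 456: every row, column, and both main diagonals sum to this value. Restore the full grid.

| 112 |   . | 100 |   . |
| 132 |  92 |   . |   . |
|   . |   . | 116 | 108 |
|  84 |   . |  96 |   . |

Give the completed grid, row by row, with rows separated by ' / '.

Column 1 must total 456; the given cells sum to 328, so (3,1) = 128.
Column 3 must total 456; the given cells sum to 312, so (2,3) = 144.
Main diagonal must total 456; the given cells sum to 320, so (4,4) = 136.
Row 2: 132 + 92 + 144 + ? = 456, so (2,4) = 88.
Row 3: 128 + 116 + 108 + ? = 456, so (3,2) = 104.
Row 4 needs 456; the known cells sum to 316, so (4,2) = 140.
Column 2 needs 456; the known cells sum to 336, so (1,2) = 120.
From column 4, 456 − (88 + 108 + 136) gives (1,4) = 124.

112 120 100 124 / 132 92 144 88 / 128 104 116 108 / 84 140 96 136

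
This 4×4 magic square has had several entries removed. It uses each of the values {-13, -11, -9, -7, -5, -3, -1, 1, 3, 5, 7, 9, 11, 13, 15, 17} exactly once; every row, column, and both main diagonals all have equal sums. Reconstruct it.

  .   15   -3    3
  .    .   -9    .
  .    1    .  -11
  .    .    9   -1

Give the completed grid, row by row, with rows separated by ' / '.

-7 15 -3 3 / -5 5 -9 17 / 7 1 11 -11 / 13 -13 9 -1

The 16 entries sum to 32, so each line sums to 32/4 = 8.
The remaining cell in row 1 is (1,1) = 8 − 15 = -7.
The remaining cell in column 3 is (3,3) = 8 − (-3) = 11.
Column 4 must total 8; the given cells sum to -9, so (2,4) = 17.
The remaining cell in main diagonal is (2,2) = 8 − 3 = 5.
Anti-diagonal: 3 + (-9) + 1 + ? = 8, so (4,1) = 13.
From row 2, 8 − (5 + (-9) + 17) gives (2,1) = -5.
Row 3 must total 8; the given cells sum to 1, so (3,1) = 7.
Row 4: 13 + 9 + (-1) + ? = 8, so (4,2) = -13.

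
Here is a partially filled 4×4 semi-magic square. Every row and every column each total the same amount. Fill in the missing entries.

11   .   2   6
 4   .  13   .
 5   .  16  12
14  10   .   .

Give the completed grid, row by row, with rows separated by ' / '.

11 15 2 6 / 4 8 13 9 / 5 1 16 12 / 14 10 3 7

Column 1 is already complete: 11 + 4 + 5 + 14 = 34, so that is the magic constant.
The remaining cell in row 1 is (1,2) = 34 − 19 = 15.
The remaining cell in row 3 is (3,2) = 34 − 33 = 1.
Column 2 needs 34; the known cells sum to 26, so (2,2) = 8.
Column 3: 2 + 13 + 16 + ? = 34, so (4,3) = 3.
The remaining cell in row 2 is (2,4) = 34 − 25 = 9.
The remaining cell in row 4 is (4,4) = 34 − 27 = 7.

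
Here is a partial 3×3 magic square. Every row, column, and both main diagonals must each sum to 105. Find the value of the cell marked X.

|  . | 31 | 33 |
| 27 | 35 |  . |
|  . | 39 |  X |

The remaining cell in row 1 is (1,1) = 105 − 64 = 41.
Row 2 needs 105; the known cells sum to 62, so (2,3) = 43.
From column 1, 105 − (41 + 27) gives (3,1) = 37.
Column 3 needs 105; the known cells sum to 76, so (3,3) = 29.

29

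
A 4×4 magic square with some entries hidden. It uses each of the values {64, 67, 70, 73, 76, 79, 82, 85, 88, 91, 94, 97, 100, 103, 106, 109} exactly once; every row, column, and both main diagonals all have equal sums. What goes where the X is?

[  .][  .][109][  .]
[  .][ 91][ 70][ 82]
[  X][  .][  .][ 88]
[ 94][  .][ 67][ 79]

73

The 16 entries sum to 1384, so each line sums to 1384/4 = 346.
Row 2: 91 + 70 + 82 + ? = 346, so (2,1) = 103.
Row 4 must total 346; the given cells sum to 240, so (4,2) = 106.
The remaining cell in column 3 is (3,3) = 346 − 246 = 100.
Using column 4: 82 + 88 + 79 + ? → (1,4) = 346 − 249 = 97.
Main diagonal needs 346; the known cells sum to 270, so (1,1) = 76.
Anti-diagonal needs 346; the known cells sum to 261, so (3,2) = 85.
Row 1: 76 + 109 + 97 + ? = 346, so (1,2) = 64.
The remaining cell in row 3 is (3,1) = 346 − 273 = 73.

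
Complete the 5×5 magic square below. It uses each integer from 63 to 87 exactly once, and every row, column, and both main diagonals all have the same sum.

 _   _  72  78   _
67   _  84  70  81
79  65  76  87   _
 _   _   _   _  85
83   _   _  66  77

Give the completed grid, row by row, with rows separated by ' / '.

75 86 72 78 64 / 67 73 84 70 81 / 79 65 76 87 68 / 71 82 63 74 85 / 83 69 80 66 77

The entries are 63 through 87, which sum to 1875, so each line sums to 1875/5 = 375.
From row 2, 375 − (67 + 84 + 70 + 81) gives (2,2) = 73.
Row 3: 79 + 65 + 76 + 87 + ? = 375, so (3,5) = 68.
Column 4 must total 375; the given cells sum to 301, so (4,4) = 74.
The remaining cell in column 5 is (1,5) = 375 − 311 = 64.
The remaining cell in main diagonal is (1,1) = 375 − 300 = 75.
The remaining cell in anti-diagonal is (4,2) = 375 − 293 = 82.
Row 1 must total 375; the given cells sum to 289, so (1,2) = 86.
The remaining cell in column 1 is (4,1) = 375 − 304 = 71.
The remaining cell in column 2 is (5,2) = 375 − 306 = 69.
From row 4, 375 − (71 + 82 + 74 + 85) gives (4,3) = 63.
Row 5: 83 + 69 + 66 + 77 + ? = 375, so (5,3) = 80.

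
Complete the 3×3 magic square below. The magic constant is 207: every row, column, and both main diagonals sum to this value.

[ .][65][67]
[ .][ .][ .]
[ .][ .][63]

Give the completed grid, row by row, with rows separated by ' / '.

75 65 67 / 61 69 77 / 71 73 63

Row 1 needs 207; the known cells sum to 132, so (1,1) = 75.
From column 3, 207 − (67 + 63) gives (2,3) = 77.
Main diagonal needs 207; the known cells sum to 138, so (2,2) = 69.
The remaining cell in anti-diagonal is (3,1) = 207 − 136 = 71.
Row 2 must total 207; the given cells sum to 146, so (2,1) = 61.
Row 3: 71 + 63 + ? = 207, so (3,2) = 73.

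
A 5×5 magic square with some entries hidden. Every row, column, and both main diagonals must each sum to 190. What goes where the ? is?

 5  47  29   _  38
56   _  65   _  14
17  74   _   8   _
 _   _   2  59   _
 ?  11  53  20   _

44

From row 1, 190 − (5 + 47 + 29 + 38) gives (1,4) = 71.
Column 3 must total 190; the given cells sum to 149, so (3,3) = 41.
Column 4 needs 190; the known cells sum to 158, so (2,4) = 32.
Using row 2: 56 + 65 + 32 + 14 + ? → (2,2) = 190 − 167 = 23.
From row 3, 190 − (17 + 74 + 41 + 8) gives (3,5) = 50.
Column 2 needs 190; the known cells sum to 155, so (4,2) = 35.
The remaining cell in main diagonal is (5,5) = 190 − 128 = 62.
Anti-diagonal: 38 + 32 + 41 + 35 + ? = 190, so (5,1) = 44.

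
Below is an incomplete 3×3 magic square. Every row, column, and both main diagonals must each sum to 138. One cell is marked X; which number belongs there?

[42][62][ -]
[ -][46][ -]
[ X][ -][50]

58

Row 1 must total 138; the given cells sum to 104, so (1,3) = 34.
The remaining cell in column 2 is (3,2) = 138 − 108 = 30.
Column 3: 34 + 50 + ? = 138, so (2,3) = 54.
From anti-diagonal, 138 − (34 + 46) gives (3,1) = 58.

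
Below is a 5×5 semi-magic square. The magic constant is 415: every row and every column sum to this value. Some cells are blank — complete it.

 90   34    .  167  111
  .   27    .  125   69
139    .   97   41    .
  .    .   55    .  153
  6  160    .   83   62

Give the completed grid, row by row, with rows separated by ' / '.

90 34 13 167 111 / 48 27 146 125 69 / 139 118 97 41 20 / 132 76 55 -1 153 / 6 160 104 83 62

Row 1: 90 + 34 + 167 + 111 + ? = 415, so (1,3) = 13.
Row 5: 6 + 160 + 83 + 62 + ? = 415, so (5,3) = 104.
Column 3 must total 415; the given cells sum to 269, so (2,3) = 146.
Column 4: 167 + 125 + 41 + 83 + ? = 415, so (4,4) = -1.
Column 5 needs 415; the known cells sum to 395, so (3,5) = 20.
Row 2: 27 + 146 + 125 + 69 + ? = 415, so (2,1) = 48.
From row 3, 415 − (139 + 97 + 41 + 20) gives (3,2) = 118.
The remaining cell in column 1 is (4,1) = 415 − 283 = 132.
Column 2 needs 415; the known cells sum to 339, so (4,2) = 76.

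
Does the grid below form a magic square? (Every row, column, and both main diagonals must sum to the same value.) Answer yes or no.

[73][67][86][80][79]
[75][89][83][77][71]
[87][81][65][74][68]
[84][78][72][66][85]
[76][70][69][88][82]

Row 1: 73 + 67 + 86 + 80 + 79 = 385.
Row 2: 75 + 89 + 83 + 77 + 71 = 395.
Row 3: 87 + 81 + 65 + 74 + 68 = 375.
Row 4: 84 + 78 + 72 + 66 + 85 = 385.
Row 5: 76 + 70 + 69 + 88 + 82 = 385.
Column 1: 73 + 75 + 87 + 84 + 76 = 395.
Column 2: 67 + 89 + 81 + 78 + 70 = 385.
Column 3: 86 + 83 + 65 + 72 + 69 = 375.
Column 4: 80 + 77 + 74 + 66 + 88 = 385.
Column 5: 79 + 71 + 68 + 85 + 82 = 385.
Main diagonal: 73 + 89 + 65 + 66 + 82 = 375.
Anti-diagonal: 79 + 77 + 65 + 78 + 76 = 375.

No — column 1 sums to 395 but column 4 sums to 385.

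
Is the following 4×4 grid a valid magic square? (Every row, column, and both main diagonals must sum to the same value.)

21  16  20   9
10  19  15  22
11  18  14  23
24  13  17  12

Yes

Row 1: 21 + 16 + 20 + 9 = 66.
Row 2: 10 + 19 + 15 + 22 = 66.
Row 3: 11 + 18 + 14 + 23 = 66.
Row 4: 24 + 13 + 17 + 12 = 66.
Column 1: 21 + 10 + 11 + 24 = 66.
Column 2: 16 + 19 + 18 + 13 = 66.
Column 3: 20 + 15 + 14 + 17 = 66.
Column 4: 9 + 22 + 23 + 12 = 66.
Main diagonal: 21 + 19 + 14 + 12 = 66.
Anti-diagonal: 9 + 15 + 18 + 24 = 66.
All lines sum to 66.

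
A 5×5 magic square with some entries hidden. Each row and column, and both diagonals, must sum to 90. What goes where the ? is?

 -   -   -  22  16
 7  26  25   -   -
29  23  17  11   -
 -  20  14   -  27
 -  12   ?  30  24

6

The remaining cell in row 3 is (3,5) = 90 − 80 = 10.
Column 2 must total 90; the given cells sum to 81, so (1,2) = 9.
Column 5 needs 90; the known cells sum to 77, so (2,5) = 13.
Row 2 needs 90; the known cells sum to 71, so (2,4) = 19.
Column 4 must total 90; the given cells sum to 82, so (4,4) = 8.
Main diagonal: 26 + 17 + 8 + 24 + ? = 90, so (1,1) = 15.
Anti-diagonal needs 90; the known cells sum to 72, so (5,1) = 18.
The remaining cell in row 1 is (1,3) = 90 − 62 = 28.
From row 4, 90 − (20 + 14 + 8 + 27) gives (4,1) = 21.
The remaining cell in row 5 is (5,3) = 90 − 84 = 6.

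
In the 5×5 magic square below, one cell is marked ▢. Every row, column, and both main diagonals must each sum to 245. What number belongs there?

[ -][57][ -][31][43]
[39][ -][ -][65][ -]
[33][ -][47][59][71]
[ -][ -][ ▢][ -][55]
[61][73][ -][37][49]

Row 3: 33 + 47 + 59 + 71 + ? = 245, so (3,2) = 35.
Row 5: 61 + 73 + 37 + 49 + ? = 245, so (5,3) = 25.
Column 4 must total 245; the given cells sum to 192, so (4,4) = 53.
Column 5 must total 245; the given cells sum to 218, so (2,5) = 27.
From anti-diagonal, 245 − (43 + 65 + 47 + 61) gives (4,2) = 29.
Column 2: 57 + 35 + 29 + 73 + ? = 245, so (2,2) = 51.
The remaining cell in main diagonal is (1,1) = 245 − 200 = 45.
Using row 1: 45 + 57 + 31 + 43 + ? → (1,3) = 245 − 176 = 69.
Row 2 needs 245; the known cells sum to 182, so (2,3) = 63.
The remaining cell in column 1 is (4,1) = 245 − 178 = 67.
Column 3 needs 245; the known cells sum to 204, so (4,3) = 41.

41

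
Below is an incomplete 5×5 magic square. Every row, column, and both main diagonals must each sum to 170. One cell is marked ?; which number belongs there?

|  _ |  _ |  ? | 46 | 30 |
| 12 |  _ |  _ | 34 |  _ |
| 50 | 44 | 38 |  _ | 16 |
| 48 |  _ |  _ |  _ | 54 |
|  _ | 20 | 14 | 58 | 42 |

52

The remaining cell in row 3 is (3,4) = 170 − 148 = 22.
Row 5: 20 + 14 + 58 + 42 + ? = 170, so (5,1) = 36.
Using column 1: 12 + 50 + 48 + 36 + ? → (1,1) = 170 − 146 = 24.
Column 4: 46 + 34 + 22 + 58 + ? = 170, so (4,4) = 10.
Column 5 needs 170; the known cells sum to 142, so (2,5) = 28.
Main diagonal needs 170; the known cells sum to 114, so (2,2) = 56.
Using anti-diagonal: 30 + 34 + 38 + 36 + ? → (4,2) = 170 − 138 = 32.
Using row 2: 12 + 56 + 34 + 28 + ? → (2,3) = 170 − 130 = 40.
Row 4 needs 170; the known cells sum to 144, so (4,3) = 26.
From column 2, 170 − (56 + 44 + 32 + 20) gives (1,2) = 18.
Using column 3: 40 + 38 + 26 + 14 + ? → (1,3) = 170 − 118 = 52.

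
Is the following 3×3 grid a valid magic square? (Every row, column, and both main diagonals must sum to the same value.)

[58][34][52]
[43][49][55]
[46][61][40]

No — row 3 sums to 147 but column 2 sums to 144.

Row 1: 58 + 34 + 52 = 144.
Row 2: 43 + 49 + 55 = 147.
Row 3: 46 + 61 + 40 = 147.
Column 1: 58 + 43 + 46 = 147.
Column 2: 34 + 49 + 61 = 144.
Column 3: 52 + 55 + 40 = 147.
Main diagonal: 58 + 49 + 40 = 147.
Anti-diagonal: 52 + 49 + 46 = 147.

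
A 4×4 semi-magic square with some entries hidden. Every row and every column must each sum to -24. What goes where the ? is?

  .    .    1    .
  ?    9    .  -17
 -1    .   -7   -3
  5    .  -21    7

-19

Row 3 needs -24; the known cells sum to -11, so (3,2) = -13.
The remaining cell in row 4 is (4,2) = -24 − (-9) = -15.
Column 2 needs -24; the known cells sum to -19, so (1,2) = -5.
Using column 3: 1 + (-7) + (-21) + ? → (2,3) = -24 − (-27) = 3.
Using column 4: -17 + (-3) + 7 + ? → (1,4) = -24 − (-13) = -11.
Row 1: -5 + 1 + (-11) + ? = -24, so (1,1) = -9.
From row 2, -24 − (9 + 3 + (-17)) gives (2,1) = -19.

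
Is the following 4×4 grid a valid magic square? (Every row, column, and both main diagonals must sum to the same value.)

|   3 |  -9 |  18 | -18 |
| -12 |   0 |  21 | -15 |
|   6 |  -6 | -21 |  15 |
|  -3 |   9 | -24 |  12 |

Row 1: 3 + (-9) + 18 + (-18) = -6.
Row 2: -12 + 0 + 21 + (-15) = -6.
Row 3: 6 + (-6) + (-21) + 15 = -6.
Row 4: -3 + 9 + (-24) + 12 = -6.
Column 1: 3 + (-12) + 6 + (-3) = -6.
Column 2: -9 + 0 + (-6) + 9 = -6.
Column 3: 18 + 21 + (-21) + (-24) = -6.
Column 4: -18 + (-15) + 15 + 12 = -6.
Main diagonal: 3 + 0 + (-21) + 12 = -6.
Anti-diagonal: -18 + 21 + (-6) + (-3) = -6.
All lines sum to -6.

Yes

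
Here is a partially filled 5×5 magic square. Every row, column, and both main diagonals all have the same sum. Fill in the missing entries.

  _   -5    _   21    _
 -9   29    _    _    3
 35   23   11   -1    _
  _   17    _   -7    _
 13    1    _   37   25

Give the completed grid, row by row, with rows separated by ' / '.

Column 2 is already complete: -5 + 29 + 23 + 17 + 1 = 65, so that is the magic constant.
The remaining cell in row 3 is (3,5) = 65 − 68 = -3.
From row 5, 65 − (13 + 1 + 37 + 25) gives (5,3) = -11.
Column 4 must total 65; the given cells sum to 50, so (2,4) = 15.
Main diagonal must total 65; the given cells sum to 58, so (1,1) = 7.
Anti-diagonal must total 65; the given cells sum to 56, so (1,5) = 9.
Row 1 must total 65; the given cells sum to 32, so (1,3) = 33.
Row 2 needs 65; the known cells sum to 38, so (2,3) = 27.
Column 1 must total 65; the given cells sum to 46, so (4,1) = 19.
From column 3, 65 − (33 + 27 + 11 + (-11)) gives (4,3) = 5.
Column 5: 9 + 3 + (-3) + 25 + ? = 65, so (4,5) = 31.

7 -5 33 21 9 / -9 29 27 15 3 / 35 23 11 -1 -3 / 19 17 5 -7 31 / 13 1 -11 37 25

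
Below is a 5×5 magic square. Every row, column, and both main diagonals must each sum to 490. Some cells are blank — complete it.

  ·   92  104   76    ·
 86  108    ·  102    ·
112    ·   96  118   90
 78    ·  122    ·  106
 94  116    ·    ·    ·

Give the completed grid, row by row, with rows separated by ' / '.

Row 3 needs 490; the known cells sum to 416, so (3,2) = 74.
From column 1, 490 − (86 + 112 + 78 + 94) gives (1,1) = 120.
Column 2 needs 490; the known cells sum to 390, so (4,2) = 100.
Anti-diagonal: 102 + 96 + 100 + 94 + ? = 490, so (1,5) = 98.
The remaining cell in row 4 is (4,4) = 490 − 406 = 84.
Column 4 needs 490; the known cells sum to 380, so (5,4) = 110.
Using main diagonal: 120 + 108 + 96 + 84 + ? → (5,5) = 490 − 408 = 82.
Row 5 must total 490; the given cells sum to 402, so (5,3) = 88.
From column 3, 490 − (104 + 96 + 122 + 88) gives (2,3) = 80.
Using column 5: 98 + 90 + 106 + 82 + ? → (2,5) = 490 − 376 = 114.

120 92 104 76 98 / 86 108 80 102 114 / 112 74 96 118 90 / 78 100 122 84 106 / 94 116 88 110 82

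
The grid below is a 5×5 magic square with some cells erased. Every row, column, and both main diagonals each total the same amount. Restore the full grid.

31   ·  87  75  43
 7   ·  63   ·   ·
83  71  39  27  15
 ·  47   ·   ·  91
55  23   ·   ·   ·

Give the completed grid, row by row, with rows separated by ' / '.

31 -1 87 75 43 / 7 95 63 51 19 / 83 71 39 27 15 / 59 47 35 3 91 / 55 23 11 79 67

Row 3 is already complete: 83 + 71 + 39 + 27 + 15 = 235, so that is the magic constant.
Using row 1: 31 + 87 + 75 + 43 + ? → (1,2) = 235 − 236 = -1.
Column 1: 31 + 7 + 83 + 55 + ? = 235, so (4,1) = 59.
Column 2 needs 235; the known cells sum to 140, so (2,2) = 95.
Using anti-diagonal: 43 + 39 + 47 + 55 + ? → (2,4) = 235 − 184 = 51.
Row 2 must total 235; the given cells sum to 216, so (2,5) = 19.
The remaining cell in column 5 is (5,5) = 235 − 168 = 67.
Main diagonal needs 235; the known cells sum to 232, so (4,4) = 3.
Row 4 needs 235; the known cells sum to 200, so (4,3) = 35.
Column 3: 87 + 63 + 39 + 35 + ? = 235, so (5,3) = 11.
Column 4: 75 + 51 + 27 + 3 + ? = 235, so (5,4) = 79.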